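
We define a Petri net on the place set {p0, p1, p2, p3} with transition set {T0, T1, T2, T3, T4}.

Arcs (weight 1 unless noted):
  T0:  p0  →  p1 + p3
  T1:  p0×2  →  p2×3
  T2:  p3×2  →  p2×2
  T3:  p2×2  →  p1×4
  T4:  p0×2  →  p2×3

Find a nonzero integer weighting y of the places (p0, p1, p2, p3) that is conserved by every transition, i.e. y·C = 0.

y = (p0:3, p1:1, p2:2, p3:2)

Incidence matrix C (rows=places, cols=transitions):
       T0   T1   T2   T3   T4
   p0  -1   -2    0    0   -2
   p1   1    0    0    4    0
   p2   0    3    2   -2    3
   p3   1    0   -2    0    0

Candidate y = [3, 1, 2, 2]; check y·C column-wise:
  col T0: 3·-1 + 1·1 + 2·0 + 2·1 = 0
  col T1: 3·-2 + 1·0 + 2·3 + 2·0 = 0
  col T2: 3·0 + 1·0 + 2·2 + 2·-2 = 0
  col T3: 3·0 + 1·4 + 2·-2 + 2·0 = 0
  col T4: 3·-2 + 1·0 + 2·3 + 2·0 = 0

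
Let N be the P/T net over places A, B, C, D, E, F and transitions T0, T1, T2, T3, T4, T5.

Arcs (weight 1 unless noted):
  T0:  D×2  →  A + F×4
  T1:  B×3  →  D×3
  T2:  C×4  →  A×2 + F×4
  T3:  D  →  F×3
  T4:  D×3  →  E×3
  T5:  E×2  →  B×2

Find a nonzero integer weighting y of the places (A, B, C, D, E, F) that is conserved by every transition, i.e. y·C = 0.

y = (A:2, B:3, C:2, D:3, E:3, F:1)

Incidence matrix C (rows=places, cols=transitions):
       T0   T1   T2   T3   T4   T5
    A   1    0    2    0    0    0
    B   0   -3    0    0    0    2
    C   0    0   -4    0    0    0
    D  -2    3    0   -1   -3    0
    E   0    0    0    0    3   -2
    F   4    0    4    3    0    0

Candidate y = [2, 3, 2, 3, 3, 1]; check y·C column-wise:
  col T0: 2·1 + 3·0 + 2·0 + 3·-2 + 3·0 + 1·4 = 0
  col T1: 2·0 + 3·-3 + 2·0 + 3·3 + 3·0 + 1·0 = 0
  col T2: 2·2 + 3·0 + 2·-4 + 3·0 + 3·0 + 1·4 = 0
  col T3: 2·0 + 3·0 + 2·0 + 3·-1 + 3·0 + 1·3 = 0
  col T4: 2·0 + 3·0 + 2·0 + 3·-3 + 3·3 + 1·0 = 0
  col T5: 2·0 + 3·2 + 2·0 + 3·0 + 3·-2 + 1·0 = 0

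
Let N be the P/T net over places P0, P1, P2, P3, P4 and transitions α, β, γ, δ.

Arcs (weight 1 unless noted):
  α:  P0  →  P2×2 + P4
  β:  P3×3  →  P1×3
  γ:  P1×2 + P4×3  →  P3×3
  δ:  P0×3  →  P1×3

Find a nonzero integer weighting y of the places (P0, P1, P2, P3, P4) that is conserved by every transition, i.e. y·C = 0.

y = (P0:3, P1:3, P2:1, P3:3, P4:1)

Incidence matrix C (rows=places, cols=transitions):
        α    β    γ    δ
   P0  -1    0    0   -3
   P1   0    3   -2    3
   P2   2    0    0    0
   P3   0   -3    3    0
   P4   1    0   -3    0

Candidate y = [3, 3, 1, 3, 1]; check y·C column-wise:
  col α: 3·-1 + 3·0 + 1·2 + 3·0 + 1·1 = 0
  col β: 3·0 + 3·3 + 1·0 + 3·-3 + 1·0 = 0
  col γ: 3·0 + 3·-2 + 1·0 + 3·3 + 1·-3 = 0
  col δ: 3·-3 + 3·3 + 1·0 + 3·0 + 1·0 = 0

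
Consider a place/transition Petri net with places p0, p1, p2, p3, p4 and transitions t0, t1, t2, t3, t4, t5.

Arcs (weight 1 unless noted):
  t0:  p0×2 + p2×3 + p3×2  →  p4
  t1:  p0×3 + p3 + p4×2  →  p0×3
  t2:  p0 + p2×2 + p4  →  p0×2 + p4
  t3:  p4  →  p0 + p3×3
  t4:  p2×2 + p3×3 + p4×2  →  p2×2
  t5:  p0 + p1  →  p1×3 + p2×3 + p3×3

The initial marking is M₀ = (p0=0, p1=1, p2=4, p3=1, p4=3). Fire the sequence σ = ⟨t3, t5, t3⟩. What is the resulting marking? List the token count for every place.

(p0=1, p1=3, p2=7, p3=10, p4=1)

step 1: fire t3:  (p0=0, p1=1, p2=4, p3=1, p4=3) → (p0=1, p1=1, p2=4, p3=4, p4=2)
step 2: fire t5:  (p0=1, p1=1, p2=4, p3=4, p4=2) → (p0=0, p1=3, p2=7, p3=7, p4=2)
step 3: fire t3:  (p0=0, p1=3, p2=7, p3=7, p4=2) → (p0=1, p1=3, p2=7, p3=10, p4=1)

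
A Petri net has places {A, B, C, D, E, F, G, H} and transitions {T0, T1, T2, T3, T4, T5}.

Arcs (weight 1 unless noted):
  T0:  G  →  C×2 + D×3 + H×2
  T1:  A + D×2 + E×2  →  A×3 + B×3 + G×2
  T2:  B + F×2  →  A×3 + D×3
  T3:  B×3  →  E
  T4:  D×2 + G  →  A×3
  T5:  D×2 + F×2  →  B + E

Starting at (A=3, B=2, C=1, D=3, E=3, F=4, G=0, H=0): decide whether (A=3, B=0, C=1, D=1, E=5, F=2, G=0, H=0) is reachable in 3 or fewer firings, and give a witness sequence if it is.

step 1: fire T5:  (A=3, B=2, C=1, D=3, E=3, F=4, G=0, H=0) → (A=3, B=3, C=1, D=1, E=4, F=2, G=0, H=0)
step 2: fire T3:  (A=3, B=3, C=1, D=1, E=4, F=2, G=0, H=0) → (A=3, B=0, C=1, D=1, E=5, F=2, G=0, H=0)

YES — reachable via ⟨T5, T3⟩ (2 firings)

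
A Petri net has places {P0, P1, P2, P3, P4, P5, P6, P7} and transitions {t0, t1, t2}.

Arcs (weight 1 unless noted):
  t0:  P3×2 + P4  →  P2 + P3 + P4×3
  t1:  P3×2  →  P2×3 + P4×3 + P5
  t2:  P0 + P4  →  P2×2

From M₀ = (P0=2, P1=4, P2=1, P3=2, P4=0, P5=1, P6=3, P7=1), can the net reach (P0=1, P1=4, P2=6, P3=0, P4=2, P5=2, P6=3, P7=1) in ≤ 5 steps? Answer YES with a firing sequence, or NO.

YES — reachable via ⟨t1, t2⟩ (2 firings)

step 1: fire t1:  (P0=2, P1=4, P2=1, P3=2, P4=0, P5=1, P6=3, P7=1) → (P0=2, P1=4, P2=4, P3=0, P4=3, P5=2, P6=3, P7=1)
step 2: fire t2:  (P0=2, P1=4, P2=4, P3=0, P4=3, P5=2, P6=3, P7=1) → (P0=1, P1=4, P2=6, P3=0, P4=2, P5=2, P6=3, P7=1)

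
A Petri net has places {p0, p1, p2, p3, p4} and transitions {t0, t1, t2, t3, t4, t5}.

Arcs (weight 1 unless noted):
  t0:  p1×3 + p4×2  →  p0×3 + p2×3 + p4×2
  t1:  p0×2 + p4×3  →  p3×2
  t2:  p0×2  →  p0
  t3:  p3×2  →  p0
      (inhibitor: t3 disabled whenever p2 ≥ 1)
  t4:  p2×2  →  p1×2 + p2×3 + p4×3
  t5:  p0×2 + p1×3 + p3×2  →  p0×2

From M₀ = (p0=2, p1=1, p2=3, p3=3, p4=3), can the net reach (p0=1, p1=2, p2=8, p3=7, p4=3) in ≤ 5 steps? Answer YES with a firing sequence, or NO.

step 1: fire t1:  (p0=2, p1=1, p2=3, p3=3, p4=3) → (p0=0, p1=1, p2=3, p3=5, p4=0)
step 2: fire t4:  (p0=0, p1=1, p2=3, p3=5, p4=0) → (p0=0, p1=3, p2=4, p3=5, p4=3)
step 3: fire t0:  (p0=0, p1=3, p2=4, p3=5, p4=3) → (p0=3, p1=0, p2=7, p3=5, p4=3)
step 4: fire t1:  (p0=3, p1=0, p2=7, p3=5, p4=3) → (p0=1, p1=0, p2=7, p3=7, p4=0)
step 5: fire t4:  (p0=1, p1=0, p2=7, p3=7, p4=0) → (p0=1, p1=2, p2=8, p3=7, p4=3)

YES — reachable via ⟨t1, t4, t0, t1, t4⟩ (5 firings)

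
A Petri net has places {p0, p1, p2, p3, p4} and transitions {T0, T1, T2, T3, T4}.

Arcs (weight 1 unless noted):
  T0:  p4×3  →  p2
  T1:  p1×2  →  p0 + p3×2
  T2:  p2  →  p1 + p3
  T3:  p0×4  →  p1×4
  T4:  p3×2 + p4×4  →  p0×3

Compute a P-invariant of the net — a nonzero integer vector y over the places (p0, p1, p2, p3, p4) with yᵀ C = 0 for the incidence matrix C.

Incidence matrix C (rows=places, cols=transitions):
       T0   T1   T2   T3   T4
   p0   0    1    0   -4    3
   p1   0   -2    1    4    0
   p2   1    0   -1    0    0
   p3   0    2    1    0   -2
   p4  -3    0    0    0   -4

Candidate y = [2, 2, 3, 1, 1]; check y·C column-wise:
  col T0: 2·0 + 2·0 + 3·1 + 1·0 + 1·-3 = 0
  col T1: 2·1 + 2·-2 + 3·0 + 1·2 + 1·0 = 0
  col T2: 2·0 + 2·1 + 3·-1 + 1·1 + 1·0 = 0
  col T3: 2·-4 + 2·4 + 3·0 + 1·0 + 1·0 = 0
  col T4: 2·3 + 2·0 + 3·0 + 1·-2 + 1·-4 = 0

y = (p0:2, p1:2, p2:3, p3:1, p4:1)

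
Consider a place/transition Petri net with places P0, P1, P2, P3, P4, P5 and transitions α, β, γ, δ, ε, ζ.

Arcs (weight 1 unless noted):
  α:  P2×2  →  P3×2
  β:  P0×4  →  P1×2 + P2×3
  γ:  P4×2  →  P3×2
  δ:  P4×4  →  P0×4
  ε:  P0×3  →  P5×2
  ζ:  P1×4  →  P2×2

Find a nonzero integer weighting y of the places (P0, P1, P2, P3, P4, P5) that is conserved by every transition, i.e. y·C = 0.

Incidence matrix C (rows=places, cols=transitions):
        α    β    γ    δ    ε    ζ
   P0   0   -4    0    4   -3    0
   P1   0    2    0    0    0   -4
   P2  -2    3    0    0    0    2
   P3   2    0    2    0    0    0
   P4   0    0   -2   -4    0    0
   P5   0    0    0    0    2    0

Candidate y = [2, 1, 2, 2, 2, 3]; check y·C column-wise:
  col α: 2·0 + 1·0 + 2·-2 + 2·2 + 2·0 + 3·0 = 0
  col β: 2·-4 + 1·2 + 2·3 + 2·0 + 2·0 + 3·0 = 0
  col γ: 2·0 + 1·0 + 2·0 + 2·2 + 2·-2 + 3·0 = 0
  col δ: 2·4 + 1·0 + 2·0 + 2·0 + 2·-4 + 3·0 = 0
  col ε: 2·-3 + 1·0 + 2·0 + 2·0 + 2·0 + 3·2 = 0
  col ζ: 2·0 + 1·-4 + 2·2 + 2·0 + 2·0 + 3·0 = 0

y = (P0:2, P1:1, P2:2, P3:2, P4:2, P5:3)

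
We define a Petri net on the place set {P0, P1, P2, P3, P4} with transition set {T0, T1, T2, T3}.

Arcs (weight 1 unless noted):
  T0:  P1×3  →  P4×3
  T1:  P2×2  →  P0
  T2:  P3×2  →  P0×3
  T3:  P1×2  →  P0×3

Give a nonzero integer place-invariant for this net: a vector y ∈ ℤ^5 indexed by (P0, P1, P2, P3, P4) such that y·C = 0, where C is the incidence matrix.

y = (P0:2, P1:3, P2:1, P3:3, P4:3)

Incidence matrix C (rows=places, cols=transitions):
       T0   T1   T2   T3
   P0   0    1    3    3
   P1  -3    0    0   -2
   P2   0   -2    0    0
   P3   0    0   -2    0
   P4   3    0    0    0

Candidate y = [2, 3, 1, 3, 3]; check y·C column-wise:
  col T0: 2·0 + 3·-3 + 1·0 + 3·0 + 3·3 = 0
  col T1: 2·1 + 3·0 + 1·-2 + 3·0 + 3·0 = 0
  col T2: 2·3 + 3·0 + 1·0 + 3·-2 + 3·0 = 0
  col T3: 2·3 + 3·-2 + 1·0 + 3·0 + 3·0 = 0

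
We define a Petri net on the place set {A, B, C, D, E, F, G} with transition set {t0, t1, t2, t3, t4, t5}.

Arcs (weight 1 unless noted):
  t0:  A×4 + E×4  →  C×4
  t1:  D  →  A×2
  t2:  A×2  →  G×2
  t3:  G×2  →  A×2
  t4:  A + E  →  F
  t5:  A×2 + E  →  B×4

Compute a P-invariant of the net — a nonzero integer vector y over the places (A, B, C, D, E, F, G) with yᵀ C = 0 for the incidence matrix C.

y = (A:0, B:1, C:4, D:0, E:4, F:4, G:0)

Incidence matrix C (rows=places, cols=transitions):
       t0   t1   t2   t3   t4   t5
    A  -4    2   -2    2   -1   -2
    B   0    0    0    0    0    4
    C   4    0    0    0    0    0
    D   0   -1    0    0    0    0
    E  -4    0    0    0   -1   -1
    F   0    0    0    0    1    0
    G   0    0    2   -2    0    0

Candidate y = [0, 1, 4, 0, 4, 4, 0]; check y·C column-wise:
  col t0: 0·-4 + 1·0 + 4·4 + 4·-4 + 4·0 = 0
  col t1: 0·2 + 1·0 + 4·0 + 0·-1 + 4·0 + 4·0 = 0
  col t2: 0·-2 + 1·0 + 4·0 + 4·0 + 4·0 + 0·2 = 0
  col t3: 0·2 + 1·0 + 4·0 + 4·0 + 4·0 + 0·-2 = 0
  col t4: 0·-1 + 1·0 + 4·0 + 4·-1 + 4·1 = 0
  col t5: 0·-2 + 1·4 + 4·0 + 4·-1 + 4·0 = 0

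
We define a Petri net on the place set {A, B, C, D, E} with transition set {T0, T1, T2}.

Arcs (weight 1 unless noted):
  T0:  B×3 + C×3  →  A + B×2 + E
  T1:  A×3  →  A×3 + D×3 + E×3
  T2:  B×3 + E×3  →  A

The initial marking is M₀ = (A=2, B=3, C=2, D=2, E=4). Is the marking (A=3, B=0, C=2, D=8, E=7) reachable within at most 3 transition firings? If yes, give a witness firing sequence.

YES — reachable via ⟨T2, T1, T1⟩ (3 firings)

step 1: fire T2:  (A=2, B=3, C=2, D=2, E=4) → (A=3, B=0, C=2, D=2, E=1)
step 2: fire T1:  (A=3, B=0, C=2, D=2, E=1) → (A=3, B=0, C=2, D=5, E=4)
step 3: fire T1:  (A=3, B=0, C=2, D=5, E=4) → (A=3, B=0, C=2, D=8, E=7)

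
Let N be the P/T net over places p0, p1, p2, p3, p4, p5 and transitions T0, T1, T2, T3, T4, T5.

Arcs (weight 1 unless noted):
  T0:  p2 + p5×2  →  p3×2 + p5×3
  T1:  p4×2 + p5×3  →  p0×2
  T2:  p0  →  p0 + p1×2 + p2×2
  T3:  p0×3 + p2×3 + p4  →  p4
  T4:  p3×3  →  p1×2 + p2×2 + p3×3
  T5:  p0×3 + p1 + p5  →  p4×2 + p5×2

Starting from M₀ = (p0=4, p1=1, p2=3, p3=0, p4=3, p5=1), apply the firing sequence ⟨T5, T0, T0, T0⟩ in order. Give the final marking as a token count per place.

step 1: fire T5:  (p0=4, p1=1, p2=3, p3=0, p4=3, p5=1) → (p0=1, p1=0, p2=3, p3=0, p4=5, p5=2)
step 2: fire T0:  (p0=1, p1=0, p2=3, p3=0, p4=5, p5=2) → (p0=1, p1=0, p2=2, p3=2, p4=5, p5=3)
step 3: fire T0:  (p0=1, p1=0, p2=2, p3=2, p4=5, p5=3) → (p0=1, p1=0, p2=1, p3=4, p4=5, p5=4)
step 4: fire T0:  (p0=1, p1=0, p2=1, p3=4, p4=5, p5=4) → (p0=1, p1=0, p2=0, p3=6, p4=5, p5=5)

(p0=1, p1=0, p2=0, p3=6, p4=5, p5=5)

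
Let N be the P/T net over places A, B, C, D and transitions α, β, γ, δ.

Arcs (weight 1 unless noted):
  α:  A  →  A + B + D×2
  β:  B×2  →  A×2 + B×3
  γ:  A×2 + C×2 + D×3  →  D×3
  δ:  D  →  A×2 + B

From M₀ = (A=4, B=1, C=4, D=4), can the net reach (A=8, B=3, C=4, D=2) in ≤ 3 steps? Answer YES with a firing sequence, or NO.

step 1: fire δ:  (A=4, B=1, C=4, D=4) → (A=6, B=2, C=4, D=3)
step 2: fire δ:  (A=6, B=2, C=4, D=3) → (A=8, B=3, C=4, D=2)

YES — reachable via ⟨δ, δ⟩ (2 firings)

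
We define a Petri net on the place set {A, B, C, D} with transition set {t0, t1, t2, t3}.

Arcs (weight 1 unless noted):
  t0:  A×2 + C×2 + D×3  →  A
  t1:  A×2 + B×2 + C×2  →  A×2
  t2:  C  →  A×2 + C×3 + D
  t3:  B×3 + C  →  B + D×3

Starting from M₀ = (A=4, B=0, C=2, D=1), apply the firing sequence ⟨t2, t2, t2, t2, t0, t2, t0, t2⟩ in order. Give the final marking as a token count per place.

step 1: fire t2:  (A=4, B=0, C=2, D=1) → (A=6, B=0, C=4, D=2)
step 2: fire t2:  (A=6, B=0, C=4, D=2) → (A=8, B=0, C=6, D=3)
step 3: fire t2:  (A=8, B=0, C=6, D=3) → (A=10, B=0, C=8, D=4)
step 4: fire t2:  (A=10, B=0, C=8, D=4) → (A=12, B=0, C=10, D=5)
step 5: fire t0:  (A=12, B=0, C=10, D=5) → (A=11, B=0, C=8, D=2)
step 6: fire t2:  (A=11, B=0, C=8, D=2) → (A=13, B=0, C=10, D=3)
step 7: fire t0:  (A=13, B=0, C=10, D=3) → (A=12, B=0, C=8, D=0)
step 8: fire t2:  (A=12, B=0, C=8, D=0) → (A=14, B=0, C=10, D=1)

(A=14, B=0, C=10, D=1)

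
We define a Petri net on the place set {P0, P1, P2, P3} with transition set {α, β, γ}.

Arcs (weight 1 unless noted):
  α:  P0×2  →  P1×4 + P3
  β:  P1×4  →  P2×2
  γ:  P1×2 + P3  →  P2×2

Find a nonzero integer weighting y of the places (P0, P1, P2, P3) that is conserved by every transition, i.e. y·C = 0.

Incidence matrix C (rows=places, cols=transitions):
        α    β    γ
   P0  -2    0    0
   P1   4   -4   -2
   P2   0    2    2
   P3   1    0   -1

Candidate y = [3, 1, 2, 2]; check y·C column-wise:
  col α: 3·-2 + 1·4 + 2·0 + 2·1 = 0
  col β: 3·0 + 1·-4 + 2·2 + 2·0 = 0
  col γ: 3·0 + 1·-2 + 2·2 + 2·-1 = 0

y = (P0:3, P1:1, P2:2, P3:2)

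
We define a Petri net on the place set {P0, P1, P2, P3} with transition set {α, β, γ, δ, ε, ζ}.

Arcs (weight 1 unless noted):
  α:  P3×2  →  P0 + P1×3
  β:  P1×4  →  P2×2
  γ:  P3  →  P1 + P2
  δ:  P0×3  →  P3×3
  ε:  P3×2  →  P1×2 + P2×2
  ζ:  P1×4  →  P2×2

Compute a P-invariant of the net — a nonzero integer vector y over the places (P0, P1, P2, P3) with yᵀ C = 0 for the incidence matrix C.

y = (P0:3, P1:1, P2:2, P3:3)

Incidence matrix C (rows=places, cols=transitions):
        α    β    γ    δ    ε    ζ
   P0   1    0    0   -3    0    0
   P1   3   -4    1    0    2   -4
   P2   0    2    1    0    2    2
   P3  -2    0   -1    3   -2    0

Candidate y = [3, 1, 2, 3]; check y·C column-wise:
  col α: 3·1 + 1·3 + 2·0 + 3·-2 = 0
  col β: 3·0 + 1·-4 + 2·2 + 3·0 = 0
  col γ: 3·0 + 1·1 + 2·1 + 3·-1 = 0
  col δ: 3·-3 + 1·0 + 2·0 + 3·3 = 0
  col ε: 3·0 + 1·2 + 2·2 + 3·-2 = 0
  col ζ: 3·0 + 1·-4 + 2·2 + 3·0 = 0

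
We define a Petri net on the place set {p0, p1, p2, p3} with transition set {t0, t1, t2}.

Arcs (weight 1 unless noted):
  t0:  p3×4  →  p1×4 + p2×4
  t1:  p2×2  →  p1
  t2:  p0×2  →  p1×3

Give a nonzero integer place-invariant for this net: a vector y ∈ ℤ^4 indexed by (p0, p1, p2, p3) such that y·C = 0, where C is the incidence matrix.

y = (p0:3, p1:2, p2:1, p3:3)

Incidence matrix C (rows=places, cols=transitions):
       t0   t1   t2
   p0   0    0   -2
   p1   4    1    3
   p2   4   -2    0
   p3  -4    0    0

Candidate y = [3, 2, 1, 3]; check y·C column-wise:
  col t0: 3·0 + 2·4 + 1·4 + 3·-4 = 0
  col t1: 3·0 + 2·1 + 1·-2 + 3·0 = 0
  col t2: 3·-2 + 2·3 + 1·0 + 3·0 = 0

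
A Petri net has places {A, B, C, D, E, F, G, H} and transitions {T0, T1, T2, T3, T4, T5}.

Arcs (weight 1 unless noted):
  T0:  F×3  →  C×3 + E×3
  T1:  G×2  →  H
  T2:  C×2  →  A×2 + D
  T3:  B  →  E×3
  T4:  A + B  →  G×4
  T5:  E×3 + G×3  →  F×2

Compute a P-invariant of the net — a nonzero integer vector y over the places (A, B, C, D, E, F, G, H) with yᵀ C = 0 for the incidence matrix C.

Incidence matrix C (rows=places, cols=transitions):
       T0   T1   T2   T3   T4   T5
    A   0    0    2    0   -1    0
    B   0    0    0   -1   -1    0
    C   3    0   -2    0    0    0
    D   0    0    1    0    0    0
    E   3    0    0    3    0   -3
    F  -3    0    0    0    0    2
    G   0   -2    0    0    4   -3
    H   0    1    0    0    0    0

Candidate y = [6, -6, -1, -14, -2, -3, 0, 0]; check y·C column-wise:
  col T0: 6·0 + -6·0 + -1·3 + -14·0 + -2·3 + -3·-3 = 0
  col T1: 6·0 + -6·0 + -1·0 + -14·0 + -2·0 + -3·0 + 0·-2 + 0·1 = 0
  col T2: 6·2 + -6·0 + -1·-2 + -14·1 + -2·0 + -3·0 = 0
  col T3: 6·0 + -6·-1 + -1·0 + -14·0 + -2·3 + -3·0 = 0
  col T4: 6·-1 + -6·-1 + -1·0 + -14·0 + -2·0 + -3·0 + 0·4 = 0
  col T5: 6·0 + -6·0 + -1·0 + -14·0 + -2·-3 + -3·2 + 0·-3 = 0

y = (A:6, B:-6, C:-1, D:-14, E:-2, F:-3, G:0, H:0)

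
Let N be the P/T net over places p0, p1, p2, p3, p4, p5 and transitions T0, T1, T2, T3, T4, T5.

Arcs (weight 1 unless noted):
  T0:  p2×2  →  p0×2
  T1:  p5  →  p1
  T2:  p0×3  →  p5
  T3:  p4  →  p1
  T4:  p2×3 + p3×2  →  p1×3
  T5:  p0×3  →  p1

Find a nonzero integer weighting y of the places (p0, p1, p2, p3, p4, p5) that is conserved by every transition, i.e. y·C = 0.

y = (p0:1, p1:3, p2:1, p3:3, p4:3, p5:3)

Incidence matrix C (rows=places, cols=transitions):
       T0   T1   T2   T3   T4   T5
   p0   2    0   -3    0    0   -3
   p1   0    1    0    1    3    1
   p2  -2    0    0    0   -3    0
   p3   0    0    0    0   -2    0
   p4   0    0    0   -1    0    0
   p5   0   -1    1    0    0    0

Candidate y = [1, 3, 1, 3, 3, 3]; check y·C column-wise:
  col T0: 1·2 + 3·0 + 1·-2 + 3·0 + 3·0 + 3·0 = 0
  col T1: 1·0 + 3·1 + 1·0 + 3·0 + 3·0 + 3·-1 = 0
  col T2: 1·-3 + 3·0 + 1·0 + 3·0 + 3·0 + 3·1 = 0
  col T3: 1·0 + 3·1 + 1·0 + 3·0 + 3·-1 + 3·0 = 0
  col T4: 1·0 + 3·3 + 1·-3 + 3·-2 + 3·0 + 3·0 = 0
  col T5: 1·-3 + 3·1 + 1·0 + 3·0 + 3·0 + 3·0 = 0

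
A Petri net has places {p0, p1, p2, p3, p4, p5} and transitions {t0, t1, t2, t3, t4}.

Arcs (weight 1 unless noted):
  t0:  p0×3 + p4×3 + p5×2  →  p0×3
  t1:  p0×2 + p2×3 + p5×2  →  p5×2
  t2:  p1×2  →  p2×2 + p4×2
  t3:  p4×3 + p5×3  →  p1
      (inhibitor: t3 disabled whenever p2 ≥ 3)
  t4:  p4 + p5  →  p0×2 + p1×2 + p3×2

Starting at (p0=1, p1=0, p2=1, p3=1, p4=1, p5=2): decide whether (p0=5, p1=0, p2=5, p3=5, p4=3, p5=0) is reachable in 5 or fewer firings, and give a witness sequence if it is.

YES — reachable via ⟨t4, t2, t4, t2⟩ (4 firings)

step 1: fire t4:  (p0=1, p1=0, p2=1, p3=1, p4=1, p5=2) → (p0=3, p1=2, p2=1, p3=3, p4=0, p5=1)
step 2: fire t2:  (p0=3, p1=2, p2=1, p3=3, p4=0, p5=1) → (p0=3, p1=0, p2=3, p3=3, p4=2, p5=1)
step 3: fire t4:  (p0=3, p1=0, p2=3, p3=3, p4=2, p5=1) → (p0=5, p1=2, p2=3, p3=5, p4=1, p5=0)
step 4: fire t2:  (p0=5, p1=2, p2=3, p3=5, p4=1, p5=0) → (p0=5, p1=0, p2=5, p3=5, p4=3, p5=0)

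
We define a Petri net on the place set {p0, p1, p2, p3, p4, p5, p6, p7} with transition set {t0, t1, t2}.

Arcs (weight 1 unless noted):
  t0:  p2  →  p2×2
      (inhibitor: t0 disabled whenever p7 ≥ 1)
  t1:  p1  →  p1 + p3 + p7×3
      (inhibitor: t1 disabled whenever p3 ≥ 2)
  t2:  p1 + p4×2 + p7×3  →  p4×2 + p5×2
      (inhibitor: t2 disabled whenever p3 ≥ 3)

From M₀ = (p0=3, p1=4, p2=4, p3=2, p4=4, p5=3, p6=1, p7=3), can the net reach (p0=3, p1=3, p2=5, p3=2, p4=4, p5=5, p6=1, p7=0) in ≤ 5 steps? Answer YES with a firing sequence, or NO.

YES — reachable via ⟨t2, t0⟩ (2 firings)

step 1: fire t2:  (p0=3, p1=4, p2=4, p3=2, p4=4, p5=3, p6=1, p7=3) → (p0=3, p1=3, p2=4, p3=2, p4=4, p5=5, p6=1, p7=0)
step 2: fire t0:  (p0=3, p1=3, p2=4, p3=2, p4=4, p5=5, p6=1, p7=0) → (p0=3, p1=3, p2=5, p3=2, p4=4, p5=5, p6=1, p7=0)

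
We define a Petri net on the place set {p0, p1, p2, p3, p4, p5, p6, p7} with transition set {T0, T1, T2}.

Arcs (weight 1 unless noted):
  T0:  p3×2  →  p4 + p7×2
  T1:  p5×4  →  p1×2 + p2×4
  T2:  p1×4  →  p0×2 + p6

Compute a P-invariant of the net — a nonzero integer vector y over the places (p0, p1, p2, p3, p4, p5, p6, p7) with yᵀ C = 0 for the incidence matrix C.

Incidence matrix C (rows=places, cols=transitions):
       T0   T1   T2
   p0   0    0    2
   p1   0    2   -4
   p2   0    4    0
   p3  -2    0    0
   p4   1    0    0
   p5   0   -4    0
   p6   0    0    1
   p7   2    0    0

Candidate y = [4, 2, -1, 0, 0, 0, 0, 0]; check y·C column-wise:
  col T0: 4·0 + 2·0 + -1·0 + 0·-2 + 0·1 + 0·2 = 0
  col T1: 4·0 + 2·2 + -1·4 + 0·-4 = 0
  col T2: 4·2 + 2·-4 + -1·0 + 0·1 = 0

y = (p0:4, p1:2, p2:-1, p3:0, p4:0, p5:0, p6:0, p7:0)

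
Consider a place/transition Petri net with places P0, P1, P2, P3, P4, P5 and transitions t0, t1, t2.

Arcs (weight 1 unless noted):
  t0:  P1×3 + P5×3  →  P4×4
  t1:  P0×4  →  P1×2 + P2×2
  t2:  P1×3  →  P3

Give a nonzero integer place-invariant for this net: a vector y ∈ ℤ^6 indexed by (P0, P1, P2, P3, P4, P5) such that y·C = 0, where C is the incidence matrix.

y = (P0:1, P1:0, P2:2, P3:0, P4:0, P5:0)

Incidence matrix C (rows=places, cols=transitions):
       t0   t1   t2
   P0   0   -4    0
   P1  -3    2   -3
   P2   0    2    0
   P3   0    0    1
   P4   4    0    0
   P5  -3    0    0

Candidate y = [1, 0, 2, 0, 0, 0]; check y·C column-wise:
  col t0: 1·0 + 0·-3 + 2·0 + 0·4 + 0·-3 = 0
  col t1: 1·-4 + 0·2 + 2·2 = 0
  col t2: 1·0 + 0·-3 + 2·0 + 0·1 = 0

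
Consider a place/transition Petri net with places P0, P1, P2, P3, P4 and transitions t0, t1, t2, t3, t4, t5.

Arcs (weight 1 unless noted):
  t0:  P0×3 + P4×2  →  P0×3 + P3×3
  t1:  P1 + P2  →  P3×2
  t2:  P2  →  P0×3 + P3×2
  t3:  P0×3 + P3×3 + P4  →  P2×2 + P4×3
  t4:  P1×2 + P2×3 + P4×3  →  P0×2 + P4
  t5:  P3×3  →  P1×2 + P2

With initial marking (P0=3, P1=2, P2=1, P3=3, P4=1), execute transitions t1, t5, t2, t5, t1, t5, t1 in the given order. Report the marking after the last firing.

step 1: fire t1:  (P0=3, P1=2, P2=1, P3=3, P4=1) → (P0=3, P1=1, P2=0, P3=5, P4=1)
step 2: fire t5:  (P0=3, P1=1, P2=0, P3=5, P4=1) → (P0=3, P1=3, P2=1, P3=2, P4=1)
step 3: fire t2:  (P0=3, P1=3, P2=1, P3=2, P4=1) → (P0=6, P1=3, P2=0, P3=4, P4=1)
step 4: fire t5:  (P0=6, P1=3, P2=0, P3=4, P4=1) → (P0=6, P1=5, P2=1, P3=1, P4=1)
step 5: fire t1:  (P0=6, P1=5, P2=1, P3=1, P4=1) → (P0=6, P1=4, P2=0, P3=3, P4=1)
step 6: fire t5:  (P0=6, P1=4, P2=0, P3=3, P4=1) → (P0=6, P1=6, P2=1, P3=0, P4=1)
step 7: fire t1:  (P0=6, P1=6, P2=1, P3=0, P4=1) → (P0=6, P1=5, P2=0, P3=2, P4=1)

(P0=6, P1=5, P2=0, P3=2, P4=1)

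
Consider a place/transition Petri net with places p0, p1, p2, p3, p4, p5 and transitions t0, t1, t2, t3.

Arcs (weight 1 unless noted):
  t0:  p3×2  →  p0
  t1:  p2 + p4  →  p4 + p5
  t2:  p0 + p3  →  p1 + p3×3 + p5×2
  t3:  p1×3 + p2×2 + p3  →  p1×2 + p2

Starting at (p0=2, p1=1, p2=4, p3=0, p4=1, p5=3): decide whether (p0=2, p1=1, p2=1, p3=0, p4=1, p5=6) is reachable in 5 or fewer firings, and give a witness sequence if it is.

YES — reachable via ⟨t1, t1, t1⟩ (3 firings)

step 1: fire t1:  (p0=2, p1=1, p2=4, p3=0, p4=1, p5=3) → (p0=2, p1=1, p2=3, p3=0, p4=1, p5=4)
step 2: fire t1:  (p0=2, p1=1, p2=3, p3=0, p4=1, p5=4) → (p0=2, p1=1, p2=2, p3=0, p4=1, p5=5)
step 3: fire t1:  (p0=2, p1=1, p2=2, p3=0, p4=1, p5=5) → (p0=2, p1=1, p2=1, p3=0, p4=1, p5=6)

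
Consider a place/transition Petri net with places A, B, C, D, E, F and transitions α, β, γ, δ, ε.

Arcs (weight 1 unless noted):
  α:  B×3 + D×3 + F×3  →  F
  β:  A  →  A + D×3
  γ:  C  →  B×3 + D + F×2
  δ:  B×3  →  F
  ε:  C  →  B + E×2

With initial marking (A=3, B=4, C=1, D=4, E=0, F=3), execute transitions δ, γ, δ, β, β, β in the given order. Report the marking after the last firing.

step 1: fire δ:  (A=3, B=4, C=1, D=4, E=0, F=3) → (A=3, B=1, C=1, D=4, E=0, F=4)
step 2: fire γ:  (A=3, B=1, C=1, D=4, E=0, F=4) → (A=3, B=4, C=0, D=5, E=0, F=6)
step 3: fire δ:  (A=3, B=4, C=0, D=5, E=0, F=6) → (A=3, B=1, C=0, D=5, E=0, F=7)
step 4: fire β:  (A=3, B=1, C=0, D=5, E=0, F=7) → (A=3, B=1, C=0, D=8, E=0, F=7)
step 5: fire β:  (A=3, B=1, C=0, D=8, E=0, F=7) → (A=3, B=1, C=0, D=11, E=0, F=7)
step 6: fire β:  (A=3, B=1, C=0, D=11, E=0, F=7) → (A=3, B=1, C=0, D=14, E=0, F=7)

(A=3, B=1, C=0, D=14, E=0, F=7)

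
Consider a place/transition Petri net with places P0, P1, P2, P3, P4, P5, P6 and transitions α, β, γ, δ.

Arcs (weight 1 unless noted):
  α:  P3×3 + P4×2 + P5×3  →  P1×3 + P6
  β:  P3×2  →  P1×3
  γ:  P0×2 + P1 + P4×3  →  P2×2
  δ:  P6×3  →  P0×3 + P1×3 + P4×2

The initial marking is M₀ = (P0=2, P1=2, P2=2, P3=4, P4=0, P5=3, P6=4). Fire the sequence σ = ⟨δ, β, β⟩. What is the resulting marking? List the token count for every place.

step 1: fire δ:  (P0=2, P1=2, P2=2, P3=4, P4=0, P5=3, P6=4) → (P0=5, P1=5, P2=2, P3=4, P4=2, P5=3, P6=1)
step 2: fire β:  (P0=5, P1=5, P2=2, P3=4, P4=2, P5=3, P6=1) → (P0=5, P1=8, P2=2, P3=2, P4=2, P5=3, P6=1)
step 3: fire β:  (P0=5, P1=8, P2=2, P3=2, P4=2, P5=3, P6=1) → (P0=5, P1=11, P2=2, P3=0, P4=2, P5=3, P6=1)

(P0=5, P1=11, P2=2, P3=0, P4=2, P5=3, P6=1)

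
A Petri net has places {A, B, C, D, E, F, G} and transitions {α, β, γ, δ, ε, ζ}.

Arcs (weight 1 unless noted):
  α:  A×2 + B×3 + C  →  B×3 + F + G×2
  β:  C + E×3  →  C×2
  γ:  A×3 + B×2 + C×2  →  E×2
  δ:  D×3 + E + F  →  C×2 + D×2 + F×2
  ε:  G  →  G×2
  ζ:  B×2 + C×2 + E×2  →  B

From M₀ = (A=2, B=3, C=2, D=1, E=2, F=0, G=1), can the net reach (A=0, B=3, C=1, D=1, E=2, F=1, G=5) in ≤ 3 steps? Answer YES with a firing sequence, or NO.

YES — reachable via ⟨α, ε, ε⟩ (3 firings)

step 1: fire α:  (A=2, B=3, C=2, D=1, E=2, F=0, G=1) → (A=0, B=3, C=1, D=1, E=2, F=1, G=3)
step 2: fire ε:  (A=0, B=3, C=1, D=1, E=2, F=1, G=3) → (A=0, B=3, C=1, D=1, E=2, F=1, G=4)
step 3: fire ε:  (A=0, B=3, C=1, D=1, E=2, F=1, G=4) → (A=0, B=3, C=1, D=1, E=2, F=1, G=5)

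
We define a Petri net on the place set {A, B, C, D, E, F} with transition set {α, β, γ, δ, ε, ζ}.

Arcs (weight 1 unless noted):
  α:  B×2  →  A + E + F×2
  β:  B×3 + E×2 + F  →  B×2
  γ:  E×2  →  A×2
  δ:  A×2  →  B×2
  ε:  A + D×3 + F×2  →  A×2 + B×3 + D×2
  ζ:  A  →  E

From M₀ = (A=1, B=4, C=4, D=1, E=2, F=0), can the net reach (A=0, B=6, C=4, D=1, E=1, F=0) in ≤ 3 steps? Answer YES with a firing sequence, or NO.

YES — reachable via ⟨γ, δ, ζ⟩ (3 firings)

step 1: fire γ:  (A=1, B=4, C=4, D=1, E=2, F=0) → (A=3, B=4, C=4, D=1, E=0, F=0)
step 2: fire δ:  (A=3, B=4, C=4, D=1, E=0, F=0) → (A=1, B=6, C=4, D=1, E=0, F=0)
step 3: fire ζ:  (A=1, B=6, C=4, D=1, E=0, F=0) → (A=0, B=6, C=4, D=1, E=1, F=0)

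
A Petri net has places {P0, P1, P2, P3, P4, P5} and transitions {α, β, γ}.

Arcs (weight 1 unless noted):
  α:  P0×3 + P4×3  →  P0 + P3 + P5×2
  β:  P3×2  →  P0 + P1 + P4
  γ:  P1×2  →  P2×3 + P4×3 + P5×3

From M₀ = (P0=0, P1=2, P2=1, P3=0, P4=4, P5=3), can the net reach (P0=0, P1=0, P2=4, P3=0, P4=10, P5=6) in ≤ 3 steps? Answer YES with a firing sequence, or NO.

depth 0: 1 marking
depth 1: 2 markings reached so far
depth 2: 2 markings reached so far
(frontier empty at depth 2; search complete)
target is not among the 2 markings reachable within 3 steps

NO — not reachable within 3 firings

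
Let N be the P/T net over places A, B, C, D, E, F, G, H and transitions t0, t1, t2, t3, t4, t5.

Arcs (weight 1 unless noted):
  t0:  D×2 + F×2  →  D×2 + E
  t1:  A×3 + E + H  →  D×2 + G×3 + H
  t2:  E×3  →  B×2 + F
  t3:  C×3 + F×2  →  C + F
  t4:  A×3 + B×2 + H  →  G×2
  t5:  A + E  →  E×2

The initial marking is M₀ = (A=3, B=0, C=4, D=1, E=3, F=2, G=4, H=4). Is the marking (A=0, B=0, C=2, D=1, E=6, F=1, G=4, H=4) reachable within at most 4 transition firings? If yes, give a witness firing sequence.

step 1: fire t3:  (A=3, B=0, C=4, D=1, E=3, F=2, G=4, H=4) → (A=3, B=0, C=2, D=1, E=3, F=1, G=4, H=4)
step 2: fire t5:  (A=3, B=0, C=2, D=1, E=3, F=1, G=4, H=4) → (A=2, B=0, C=2, D=1, E=4, F=1, G=4, H=4)
step 3: fire t5:  (A=2, B=0, C=2, D=1, E=4, F=1, G=4, H=4) → (A=1, B=0, C=2, D=1, E=5, F=1, G=4, H=4)
step 4: fire t5:  (A=1, B=0, C=2, D=1, E=5, F=1, G=4, H=4) → (A=0, B=0, C=2, D=1, E=6, F=1, G=4, H=4)

YES — reachable via ⟨t3, t5, t5, t5⟩ (4 firings)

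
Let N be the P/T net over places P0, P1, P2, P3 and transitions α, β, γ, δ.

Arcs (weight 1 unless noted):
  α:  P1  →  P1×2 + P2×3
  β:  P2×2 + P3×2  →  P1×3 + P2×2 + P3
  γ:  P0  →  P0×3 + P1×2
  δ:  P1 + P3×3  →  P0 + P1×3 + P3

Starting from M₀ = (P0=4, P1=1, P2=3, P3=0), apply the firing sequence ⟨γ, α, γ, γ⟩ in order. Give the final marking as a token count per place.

step 1: fire γ:  (P0=4, P1=1, P2=3, P3=0) → (P0=6, P1=3, P2=3, P3=0)
step 2: fire α:  (P0=6, P1=3, P2=3, P3=0) → (P0=6, P1=4, P2=6, P3=0)
step 3: fire γ:  (P0=6, P1=4, P2=6, P3=0) → (P0=8, P1=6, P2=6, P3=0)
step 4: fire γ:  (P0=8, P1=6, P2=6, P3=0) → (P0=10, P1=8, P2=6, P3=0)

(P0=10, P1=8, P2=6, P3=0)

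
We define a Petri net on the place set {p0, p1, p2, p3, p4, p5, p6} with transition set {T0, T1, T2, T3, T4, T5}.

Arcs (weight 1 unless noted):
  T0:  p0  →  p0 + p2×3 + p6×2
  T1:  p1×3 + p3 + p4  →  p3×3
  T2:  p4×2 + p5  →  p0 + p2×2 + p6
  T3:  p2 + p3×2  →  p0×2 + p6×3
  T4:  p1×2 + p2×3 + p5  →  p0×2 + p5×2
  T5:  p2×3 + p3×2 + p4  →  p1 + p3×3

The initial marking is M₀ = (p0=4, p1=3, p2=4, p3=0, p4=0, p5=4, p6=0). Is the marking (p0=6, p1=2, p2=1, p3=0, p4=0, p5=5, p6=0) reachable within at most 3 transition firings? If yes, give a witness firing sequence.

NO — not reachable within 3 firings

depth 0: 1 marking
depth 1: 3 markings reached so far
depth 2: 5 markings reached so far
depth 3: 7 markings reached so far
target is not among the 7 markings reachable within 3 steps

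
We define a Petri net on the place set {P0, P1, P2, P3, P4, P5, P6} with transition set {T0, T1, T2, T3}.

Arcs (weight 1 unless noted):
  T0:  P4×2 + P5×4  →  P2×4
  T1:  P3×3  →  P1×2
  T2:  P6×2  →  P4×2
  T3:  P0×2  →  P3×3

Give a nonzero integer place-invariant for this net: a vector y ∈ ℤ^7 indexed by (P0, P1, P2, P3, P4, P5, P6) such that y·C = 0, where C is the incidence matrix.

y = (P0:3, P1:3, P2:0, P3:2, P4:0, P5:0, P6:0)

Incidence matrix C (rows=places, cols=transitions):
       T0   T1   T2   T3
   P0   0    0    0   -2
   P1   0    2    0    0
   P2   4    0    0    0
   P3   0   -3    0    3
   P4  -2    0    2    0
   P5  -4    0    0    0
   P6   0    0   -2    0

Candidate y = [3, 3, 0, 2, 0, 0, 0]; check y·C column-wise:
  col T0: 3·0 + 3·0 + 0·4 + 2·0 + 0·-2 + 0·-4 = 0
  col T1: 3·0 + 3·2 + 2·-3 = 0
  col T2: 3·0 + 3·0 + 2·0 + 0·2 + 0·-2 = 0
  col T3: 3·-2 + 3·0 + 2·3 = 0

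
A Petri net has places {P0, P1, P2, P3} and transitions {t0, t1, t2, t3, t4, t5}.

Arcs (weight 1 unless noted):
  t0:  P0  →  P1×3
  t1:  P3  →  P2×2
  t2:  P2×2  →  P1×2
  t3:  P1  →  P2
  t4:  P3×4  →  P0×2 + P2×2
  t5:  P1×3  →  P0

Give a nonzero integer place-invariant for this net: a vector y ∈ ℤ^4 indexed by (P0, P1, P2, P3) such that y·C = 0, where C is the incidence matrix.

y = (P0:3, P1:1, P2:1, P3:2)

Incidence matrix C (rows=places, cols=transitions):
       t0   t1   t2   t3   t4   t5
   P0  -1    0    0    0    2    1
   P1   3    0    2   -1    0   -3
   P2   0    2   -2    1    2    0
   P3   0   -1    0    0   -4    0

Candidate y = [3, 1, 1, 2]; check y·C column-wise:
  col t0: 3·-1 + 1·3 + 1·0 + 2·0 = 0
  col t1: 3·0 + 1·0 + 1·2 + 2·-1 = 0
  col t2: 3·0 + 1·2 + 1·-2 + 2·0 = 0
  col t3: 3·0 + 1·-1 + 1·1 + 2·0 = 0
  col t4: 3·2 + 1·0 + 1·2 + 2·-4 = 0
  col t5: 3·1 + 1·-3 + 1·0 + 2·0 = 0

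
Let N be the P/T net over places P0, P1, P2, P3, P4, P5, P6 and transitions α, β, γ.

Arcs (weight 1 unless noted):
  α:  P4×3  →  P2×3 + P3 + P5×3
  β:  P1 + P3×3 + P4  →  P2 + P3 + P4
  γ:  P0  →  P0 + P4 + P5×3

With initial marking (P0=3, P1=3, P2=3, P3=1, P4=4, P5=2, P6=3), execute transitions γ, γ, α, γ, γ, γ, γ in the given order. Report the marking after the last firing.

step 1: fire γ:  (P0=3, P1=3, P2=3, P3=1, P4=4, P5=2, P6=3) → (P0=3, P1=3, P2=3, P3=1, P4=5, P5=5, P6=3)
step 2: fire γ:  (P0=3, P1=3, P2=3, P3=1, P4=5, P5=5, P6=3) → (P0=3, P1=3, P2=3, P3=1, P4=6, P5=8, P6=3)
step 3: fire α:  (P0=3, P1=3, P2=3, P3=1, P4=6, P5=8, P6=3) → (P0=3, P1=3, P2=6, P3=2, P4=3, P5=11, P6=3)
step 4: fire γ:  (P0=3, P1=3, P2=6, P3=2, P4=3, P5=11, P6=3) → (P0=3, P1=3, P2=6, P3=2, P4=4, P5=14, P6=3)
step 5: fire γ:  (P0=3, P1=3, P2=6, P3=2, P4=4, P5=14, P6=3) → (P0=3, P1=3, P2=6, P3=2, P4=5, P5=17, P6=3)
step 6: fire γ:  (P0=3, P1=3, P2=6, P3=2, P4=5, P5=17, P6=3) → (P0=3, P1=3, P2=6, P3=2, P4=6, P5=20, P6=3)
step 7: fire γ:  (P0=3, P1=3, P2=6, P3=2, P4=6, P5=20, P6=3) → (P0=3, P1=3, P2=6, P3=2, P4=7, P5=23, P6=3)

(P0=3, P1=3, P2=6, P3=2, P4=7, P5=23, P6=3)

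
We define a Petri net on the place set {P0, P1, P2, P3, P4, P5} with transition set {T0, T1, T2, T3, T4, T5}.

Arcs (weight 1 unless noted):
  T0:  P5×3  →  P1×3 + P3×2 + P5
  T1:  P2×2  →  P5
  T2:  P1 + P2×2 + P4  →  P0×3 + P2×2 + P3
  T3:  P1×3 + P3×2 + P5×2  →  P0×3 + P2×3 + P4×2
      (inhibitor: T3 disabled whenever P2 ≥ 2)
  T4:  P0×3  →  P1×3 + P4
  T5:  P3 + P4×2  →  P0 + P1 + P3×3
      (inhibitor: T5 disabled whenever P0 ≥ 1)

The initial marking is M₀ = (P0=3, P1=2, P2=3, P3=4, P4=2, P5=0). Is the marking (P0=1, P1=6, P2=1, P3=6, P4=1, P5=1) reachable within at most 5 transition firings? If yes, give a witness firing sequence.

step 1: fire T1:  (P0=3, P1=2, P2=3, P3=4, P4=2, P5=0) → (P0=3, P1=2, P2=1, P3=4, P4=2, P5=1)
step 2: fire T4:  (P0=3, P1=2, P2=1, P3=4, P4=2, P5=1) → (P0=0, P1=5, P2=1, P3=4, P4=3, P5=1)
step 3: fire T5:  (P0=0, P1=5, P2=1, P3=4, P4=3, P5=1) → (P0=1, P1=6, P2=1, P3=6, P4=1, P5=1)

YES — reachable via ⟨T1, T4, T5⟩ (3 firings)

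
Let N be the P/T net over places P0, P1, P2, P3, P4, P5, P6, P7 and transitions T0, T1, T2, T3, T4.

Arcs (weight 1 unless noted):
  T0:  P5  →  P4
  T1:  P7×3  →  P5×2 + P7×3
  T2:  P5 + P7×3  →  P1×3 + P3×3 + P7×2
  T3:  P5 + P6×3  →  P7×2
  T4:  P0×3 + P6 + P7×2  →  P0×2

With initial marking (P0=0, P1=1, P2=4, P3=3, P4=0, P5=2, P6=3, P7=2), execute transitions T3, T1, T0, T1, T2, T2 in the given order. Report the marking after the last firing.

(P0=0, P1=7, P2=4, P3=9, P4=1, P5=2, P6=0, P7=2)

step 1: fire T3:  (P0=0, P1=1, P2=4, P3=3, P4=0, P5=2, P6=3, P7=2) → (P0=0, P1=1, P2=4, P3=3, P4=0, P5=1, P6=0, P7=4)
step 2: fire T1:  (P0=0, P1=1, P2=4, P3=3, P4=0, P5=1, P6=0, P7=4) → (P0=0, P1=1, P2=4, P3=3, P4=0, P5=3, P6=0, P7=4)
step 3: fire T0:  (P0=0, P1=1, P2=4, P3=3, P4=0, P5=3, P6=0, P7=4) → (P0=0, P1=1, P2=4, P3=3, P4=1, P5=2, P6=0, P7=4)
step 4: fire T1:  (P0=0, P1=1, P2=4, P3=3, P4=1, P5=2, P6=0, P7=4) → (P0=0, P1=1, P2=4, P3=3, P4=1, P5=4, P6=0, P7=4)
step 5: fire T2:  (P0=0, P1=1, P2=4, P3=3, P4=1, P5=4, P6=0, P7=4) → (P0=0, P1=4, P2=4, P3=6, P4=1, P5=3, P6=0, P7=3)
step 6: fire T2:  (P0=0, P1=4, P2=4, P3=6, P4=1, P5=3, P6=0, P7=3) → (P0=0, P1=7, P2=4, P3=9, P4=1, P5=2, P6=0, P7=2)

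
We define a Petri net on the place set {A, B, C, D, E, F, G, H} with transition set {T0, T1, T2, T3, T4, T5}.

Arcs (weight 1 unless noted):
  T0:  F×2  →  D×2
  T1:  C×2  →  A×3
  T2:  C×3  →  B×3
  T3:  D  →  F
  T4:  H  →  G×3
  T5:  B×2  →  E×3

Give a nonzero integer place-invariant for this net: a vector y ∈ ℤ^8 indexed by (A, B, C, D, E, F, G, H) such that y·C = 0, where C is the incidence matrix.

Incidence matrix C (rows=places, cols=transitions):
       T0   T1   T2   T3   T4   T5
    A   0    3    0    0    0    0
    B   0    0    3    0    0   -2
    C   0   -2   -3    0    0    0
    D   2    0    0   -1    0    0
    E   0    0    0    0    0    3
    F  -2    0    0    1    0    0
    G   0    0    0    0    3    0
    H   0    0    0    0   -1    0

Candidate y = [2, 3, 3, 0, 2, 0, 0, 0]; check y·C column-wise:
  col T0: 2·0 + 3·0 + 3·0 + 0·2 + 2·0 + 0·-2 = 0
  col T1: 2·3 + 3·0 + 3·-2 + 2·0 = 0
  col T2: 2·0 + 3·3 + 3·-3 + 2·0 = 0
  col T3: 2·0 + 3·0 + 3·0 + 0·-1 + 2·0 + 0·1 = 0
  col T4: 2·0 + 3·0 + 3·0 + 2·0 + 0·3 + 0·-1 = 0
  col T5: 2·0 + 3·-2 + 3·0 + 2·3 = 0

y = (A:2, B:3, C:3, D:0, E:2, F:0, G:0, H:0)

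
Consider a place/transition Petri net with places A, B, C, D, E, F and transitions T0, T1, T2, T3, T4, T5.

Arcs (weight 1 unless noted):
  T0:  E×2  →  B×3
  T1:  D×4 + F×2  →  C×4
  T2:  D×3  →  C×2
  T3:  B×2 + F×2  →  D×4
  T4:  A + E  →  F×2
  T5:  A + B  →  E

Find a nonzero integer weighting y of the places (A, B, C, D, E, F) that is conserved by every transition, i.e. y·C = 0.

y = (A:1, B:2, C:3, D:2, E:3, F:2)

Incidence matrix C (rows=places, cols=transitions):
       T0   T1   T2   T3   T4   T5
    A   0    0    0    0   -1   -1
    B   3    0    0   -2    0   -1
    C   0    4    2    0    0    0
    D   0   -4   -3    4    0    0
    E  -2    0    0    0   -1    1
    F   0   -2    0   -2    2    0

Candidate y = [1, 2, 3, 2, 3, 2]; check y·C column-wise:
  col T0: 1·0 + 2·3 + 3·0 + 2·0 + 3·-2 + 2·0 = 0
  col T1: 1·0 + 2·0 + 3·4 + 2·-4 + 3·0 + 2·-2 = 0
  col T2: 1·0 + 2·0 + 3·2 + 2·-3 + 3·0 + 2·0 = 0
  col T3: 1·0 + 2·-2 + 3·0 + 2·4 + 3·0 + 2·-2 = 0
  col T4: 1·-1 + 2·0 + 3·0 + 2·0 + 3·-1 + 2·2 = 0
  col T5: 1·-1 + 2·-1 + 3·0 + 2·0 + 3·1 + 2·0 = 0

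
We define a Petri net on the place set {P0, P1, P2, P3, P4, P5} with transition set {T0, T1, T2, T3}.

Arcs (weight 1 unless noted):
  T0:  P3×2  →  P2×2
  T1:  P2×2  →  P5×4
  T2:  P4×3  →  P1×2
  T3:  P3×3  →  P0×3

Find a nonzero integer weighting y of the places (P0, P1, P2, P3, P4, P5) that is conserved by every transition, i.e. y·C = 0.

Incidence matrix C (rows=places, cols=transitions):
       T0   T1   T2   T3
   P0   0    0    0    3
   P1   0    0    2    0
   P2   2   -2    0    0
   P3  -2    0    0   -3
   P4   0    0   -3    0
   P5   0    4    0    0

Candidate y = [0, 3, 0, 0, 2, 0]; check y·C column-wise:
  col T0: 3·0 + 0·2 + 0·-2 + 2·0 = 0
  col T1: 3·0 + 0·-2 + 2·0 + 0·4 = 0
  col T2: 3·2 + 2·-3 = 0
  col T3: 0·3 + 3·0 + 0·-3 + 2·0 = 0

y = (P0:0, P1:3, P2:0, P3:0, P4:2, P5:0)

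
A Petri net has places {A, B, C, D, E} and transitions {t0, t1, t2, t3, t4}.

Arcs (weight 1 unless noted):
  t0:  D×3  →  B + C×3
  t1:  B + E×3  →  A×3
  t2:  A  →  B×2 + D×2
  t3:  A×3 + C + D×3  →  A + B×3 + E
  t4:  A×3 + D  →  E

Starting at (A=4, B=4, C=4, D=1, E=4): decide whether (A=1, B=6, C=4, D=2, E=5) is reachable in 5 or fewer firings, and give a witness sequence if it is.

NO — not reachable within 5 firings

depth 0: 1 marking
depth 1: 4 markings reached so far
depth 2: 10 markings reached so far
depth 3: 17 markings reached so far
depth 4: 24 markings reached so far
depth 5: 33 markings reached so far
target is not among the 33 markings reachable within 5 steps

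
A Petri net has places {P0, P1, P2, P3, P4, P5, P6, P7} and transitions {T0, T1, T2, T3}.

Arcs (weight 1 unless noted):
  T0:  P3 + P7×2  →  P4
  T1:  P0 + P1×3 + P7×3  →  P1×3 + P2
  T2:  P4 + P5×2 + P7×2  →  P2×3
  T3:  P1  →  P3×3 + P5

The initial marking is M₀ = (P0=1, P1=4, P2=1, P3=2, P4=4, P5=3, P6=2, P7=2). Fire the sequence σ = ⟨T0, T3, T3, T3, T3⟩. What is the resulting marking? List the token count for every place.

step 1: fire T0:  (P0=1, P1=4, P2=1, P3=2, P4=4, P5=3, P6=2, P7=2) → (P0=1, P1=4, P2=1, P3=1, P4=5, P5=3, P6=2, P7=0)
step 2: fire T3:  (P0=1, P1=4, P2=1, P3=1, P4=5, P5=3, P6=2, P7=0) → (P0=1, P1=3, P2=1, P3=4, P4=5, P5=4, P6=2, P7=0)
step 3: fire T3:  (P0=1, P1=3, P2=1, P3=4, P4=5, P5=4, P6=2, P7=0) → (P0=1, P1=2, P2=1, P3=7, P4=5, P5=5, P6=2, P7=0)
step 4: fire T3:  (P0=1, P1=2, P2=1, P3=7, P4=5, P5=5, P6=2, P7=0) → (P0=1, P1=1, P2=1, P3=10, P4=5, P5=6, P6=2, P7=0)
step 5: fire T3:  (P0=1, P1=1, P2=1, P3=10, P4=5, P5=6, P6=2, P7=0) → (P0=1, P1=0, P2=1, P3=13, P4=5, P5=7, P6=2, P7=0)

(P0=1, P1=0, P2=1, P3=13, P4=5, P5=7, P6=2, P7=0)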